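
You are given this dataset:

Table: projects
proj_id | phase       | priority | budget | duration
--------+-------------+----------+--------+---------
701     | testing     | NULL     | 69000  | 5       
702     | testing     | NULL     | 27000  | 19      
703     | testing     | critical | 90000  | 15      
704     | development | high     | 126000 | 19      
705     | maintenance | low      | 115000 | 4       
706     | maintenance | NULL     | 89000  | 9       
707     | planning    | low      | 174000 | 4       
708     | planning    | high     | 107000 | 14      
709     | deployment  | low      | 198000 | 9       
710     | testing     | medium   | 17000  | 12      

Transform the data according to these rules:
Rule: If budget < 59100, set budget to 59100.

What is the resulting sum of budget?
1086200

Step 1: 2 records have budget < 59100
Step 2: These records originally summed to 44000
Step 3: After setting to minimum: 2 × 59100 = 118200
Step 4: Unaffected records sum: 968000
Step 5: Final sum = 118200 + 968000 = 1086200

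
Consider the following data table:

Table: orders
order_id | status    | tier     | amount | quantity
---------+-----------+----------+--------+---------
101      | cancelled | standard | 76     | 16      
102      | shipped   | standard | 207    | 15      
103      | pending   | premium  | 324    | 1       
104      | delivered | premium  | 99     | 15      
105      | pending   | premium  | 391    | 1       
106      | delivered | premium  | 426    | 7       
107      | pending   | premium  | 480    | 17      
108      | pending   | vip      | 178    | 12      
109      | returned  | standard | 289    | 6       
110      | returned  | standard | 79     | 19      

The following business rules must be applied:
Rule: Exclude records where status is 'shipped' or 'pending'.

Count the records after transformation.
5

Step 1: Count records to exclude
  - 1 (shipped) + 4 (pending) = 5 records
Step 2: Total records: 10
Step 3: Remaining = 10 - 5 = 5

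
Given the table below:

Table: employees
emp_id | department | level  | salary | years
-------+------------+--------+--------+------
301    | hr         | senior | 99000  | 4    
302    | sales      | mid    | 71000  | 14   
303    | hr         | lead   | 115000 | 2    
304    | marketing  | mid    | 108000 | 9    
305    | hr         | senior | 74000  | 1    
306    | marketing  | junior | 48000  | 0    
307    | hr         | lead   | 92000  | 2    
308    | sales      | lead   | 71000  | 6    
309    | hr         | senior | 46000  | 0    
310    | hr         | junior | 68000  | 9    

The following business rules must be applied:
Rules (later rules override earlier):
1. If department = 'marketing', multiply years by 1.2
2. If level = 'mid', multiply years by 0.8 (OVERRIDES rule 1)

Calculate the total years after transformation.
42.4

Step 1: Rule 2 takes priority for records with level = 'mid'
  - 2 records: 23 × 0.8 = 18.4
Step 2: Rule 1 applies to remaining records with department = 'marketing'
  - 1 records: 0 × 1.2 = 0.0
Step 3: Other records unchanged: 24
Step 4: Final sum = 18.4 + 0.0 + 24 = 42.4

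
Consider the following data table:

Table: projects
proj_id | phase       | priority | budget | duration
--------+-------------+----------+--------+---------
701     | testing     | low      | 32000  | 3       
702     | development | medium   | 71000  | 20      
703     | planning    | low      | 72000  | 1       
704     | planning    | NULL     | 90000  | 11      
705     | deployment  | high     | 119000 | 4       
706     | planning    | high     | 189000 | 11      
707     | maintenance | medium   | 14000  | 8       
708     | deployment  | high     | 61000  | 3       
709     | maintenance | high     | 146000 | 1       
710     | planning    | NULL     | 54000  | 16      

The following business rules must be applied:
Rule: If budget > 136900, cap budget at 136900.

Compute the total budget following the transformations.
786800

Step 1: 2 records have budget > 136900
Step 2: These records originally summed to 335000
Step 3: After capping: 2 × 136900 = 273800
Step 4: Unaffected records sum: 513000
Step 5: Final sum = 273800 + 513000 = 786800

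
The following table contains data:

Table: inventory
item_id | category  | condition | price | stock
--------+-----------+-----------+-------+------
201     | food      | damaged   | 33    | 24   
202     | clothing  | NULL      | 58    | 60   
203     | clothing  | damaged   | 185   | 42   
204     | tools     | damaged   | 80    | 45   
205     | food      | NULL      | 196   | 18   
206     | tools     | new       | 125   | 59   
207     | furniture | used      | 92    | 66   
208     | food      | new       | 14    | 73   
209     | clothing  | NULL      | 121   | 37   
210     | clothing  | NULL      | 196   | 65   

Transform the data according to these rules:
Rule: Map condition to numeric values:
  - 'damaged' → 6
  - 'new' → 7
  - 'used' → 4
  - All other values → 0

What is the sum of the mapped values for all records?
36

Step 1: Apply mapping to each record
Step 2: Count by status:
  'damaged': 3 records × 6 = 18
  'new': 2 records × 7 = 14
  'used': 1 records × 4 = 4
Step 3: Sum all mapped values = 36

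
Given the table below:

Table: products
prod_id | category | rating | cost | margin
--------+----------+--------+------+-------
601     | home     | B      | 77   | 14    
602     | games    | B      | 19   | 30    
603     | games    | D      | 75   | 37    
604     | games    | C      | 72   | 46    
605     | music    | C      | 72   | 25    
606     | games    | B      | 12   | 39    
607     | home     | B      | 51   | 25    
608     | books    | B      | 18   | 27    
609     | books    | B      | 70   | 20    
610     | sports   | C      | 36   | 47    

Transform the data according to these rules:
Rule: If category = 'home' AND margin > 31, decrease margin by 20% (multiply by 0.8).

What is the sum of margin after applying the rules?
310

Step 1: Find records where category = 'home' AND margin > 31
Step 2: 0 records match, summing to 0
Step 3: After multiplier: 0 × 0.8 = 0.0
Step 4: Unaffected records sum: 310
Step 5: Final sum = 0.0 + 310 = 310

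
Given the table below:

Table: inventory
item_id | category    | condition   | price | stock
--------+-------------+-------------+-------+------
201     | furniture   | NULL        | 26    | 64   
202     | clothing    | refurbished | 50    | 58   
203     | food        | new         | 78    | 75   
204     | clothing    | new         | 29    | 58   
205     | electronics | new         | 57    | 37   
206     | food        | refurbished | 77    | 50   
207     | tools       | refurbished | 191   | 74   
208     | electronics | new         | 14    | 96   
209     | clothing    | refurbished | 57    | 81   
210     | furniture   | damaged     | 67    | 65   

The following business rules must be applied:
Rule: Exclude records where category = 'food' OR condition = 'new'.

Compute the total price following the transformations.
391

Step 1: Find records where category = 'food' OR condition = 'new'
Step 2: 5 records match, summing to 255
Step 3: Original sum: 646
Step 4: Remaining sum = 646 - 255 = 391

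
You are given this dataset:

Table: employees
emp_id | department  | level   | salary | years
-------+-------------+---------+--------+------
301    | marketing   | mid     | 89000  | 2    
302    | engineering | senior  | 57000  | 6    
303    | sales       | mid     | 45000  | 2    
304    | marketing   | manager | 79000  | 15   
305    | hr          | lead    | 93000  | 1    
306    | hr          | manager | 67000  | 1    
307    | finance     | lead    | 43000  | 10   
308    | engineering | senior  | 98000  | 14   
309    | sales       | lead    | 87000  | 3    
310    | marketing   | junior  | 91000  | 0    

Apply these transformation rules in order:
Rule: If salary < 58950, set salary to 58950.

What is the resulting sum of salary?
780850

Step 1: 3 records have salary < 58950
Step 2: These records originally summed to 145000
Step 3: After setting to minimum: 3 × 58950 = 176850
Step 4: Unaffected records sum: 604000
Step 5: Final sum = 176850 + 604000 = 780850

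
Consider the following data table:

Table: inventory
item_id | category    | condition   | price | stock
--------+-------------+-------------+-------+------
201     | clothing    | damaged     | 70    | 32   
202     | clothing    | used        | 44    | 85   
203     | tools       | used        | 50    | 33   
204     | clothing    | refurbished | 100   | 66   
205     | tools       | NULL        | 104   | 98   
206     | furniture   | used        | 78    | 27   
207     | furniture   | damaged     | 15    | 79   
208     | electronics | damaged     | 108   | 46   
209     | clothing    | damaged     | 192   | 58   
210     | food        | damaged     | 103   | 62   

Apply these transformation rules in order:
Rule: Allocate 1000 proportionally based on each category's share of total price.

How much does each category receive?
clothing: 469.91, electronics: 125.0, food: 119.21, furniture: 107.64, tools: 178.24

Step 1: Calculate total price = 864
Step 2: Calculate each category's proportion:
  clothing: 406/864 = 46.99% → 469.91
  electronics: 108/864 = 12.50% → 125.0
  food: 103/864 = 11.92% → 119.21
  furniture: 93/864 = 10.76% → 107.64
  tools: 154/864 = 17.82% → 178.24
Step 3: Verify: sum of allocations ≈ 1000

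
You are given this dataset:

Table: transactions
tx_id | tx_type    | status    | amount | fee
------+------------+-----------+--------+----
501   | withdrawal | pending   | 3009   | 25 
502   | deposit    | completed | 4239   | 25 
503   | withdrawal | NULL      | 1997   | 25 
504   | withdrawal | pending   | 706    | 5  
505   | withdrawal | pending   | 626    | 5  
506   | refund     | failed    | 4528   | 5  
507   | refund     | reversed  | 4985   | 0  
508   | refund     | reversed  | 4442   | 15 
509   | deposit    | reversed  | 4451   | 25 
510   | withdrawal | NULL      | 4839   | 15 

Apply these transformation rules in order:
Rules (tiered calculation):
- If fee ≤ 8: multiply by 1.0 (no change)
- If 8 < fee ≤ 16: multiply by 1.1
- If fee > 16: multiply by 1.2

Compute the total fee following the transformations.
168.0

Step 1: Tier 1 (fee ≤ 8): 4 records, sum = 15 × 1.0 = 15.0
Step 2: Tier 2 (8 < fee ≤ 16): 2 records, sum = 30 × 1.1 = 33.0
Step 3: Tier 3 (fee > 16): 4 records, sum = 100 × 1.2 = 120.0
Step 4: Final sum = 15.0 + 33.0 + 120.0 = 168.0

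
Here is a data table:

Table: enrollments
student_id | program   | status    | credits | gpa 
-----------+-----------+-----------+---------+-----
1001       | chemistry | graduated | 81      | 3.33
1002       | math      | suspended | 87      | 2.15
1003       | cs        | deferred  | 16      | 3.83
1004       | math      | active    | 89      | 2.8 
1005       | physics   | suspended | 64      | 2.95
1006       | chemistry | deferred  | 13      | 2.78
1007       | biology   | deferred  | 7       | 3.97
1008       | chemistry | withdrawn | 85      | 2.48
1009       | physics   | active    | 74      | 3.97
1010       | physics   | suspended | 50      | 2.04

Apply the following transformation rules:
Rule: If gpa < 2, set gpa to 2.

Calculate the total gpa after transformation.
30.3

Step 1: 0 records have gpa < 2
Step 2: These records originally summed to 0
Step 3: After setting to minimum: 0 × 2 = 0
Step 4: Unaffected records sum: 30.3
Step 5: Final sum = 0 + 30.3 = 30.3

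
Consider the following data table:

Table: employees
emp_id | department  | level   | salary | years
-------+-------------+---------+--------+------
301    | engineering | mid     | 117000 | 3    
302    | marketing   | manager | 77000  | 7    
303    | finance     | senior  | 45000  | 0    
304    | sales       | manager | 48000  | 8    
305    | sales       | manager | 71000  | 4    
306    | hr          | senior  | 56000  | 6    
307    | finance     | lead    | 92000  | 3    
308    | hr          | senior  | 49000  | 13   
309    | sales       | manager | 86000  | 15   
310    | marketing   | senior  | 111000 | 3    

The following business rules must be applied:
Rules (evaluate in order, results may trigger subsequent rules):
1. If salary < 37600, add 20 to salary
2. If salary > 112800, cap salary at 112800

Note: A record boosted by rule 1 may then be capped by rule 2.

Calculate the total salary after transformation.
747800

Step 1: Apply rule 1 to records with salary < 37600
  - 0 records get bonus of 20
  - Of these, 0 records then exceed 112800 and get capped
Step 2: Apply rule 2 to records with salary > 112800
  - 1 records (original) are capped
Step 3: Calculate final sum = 747800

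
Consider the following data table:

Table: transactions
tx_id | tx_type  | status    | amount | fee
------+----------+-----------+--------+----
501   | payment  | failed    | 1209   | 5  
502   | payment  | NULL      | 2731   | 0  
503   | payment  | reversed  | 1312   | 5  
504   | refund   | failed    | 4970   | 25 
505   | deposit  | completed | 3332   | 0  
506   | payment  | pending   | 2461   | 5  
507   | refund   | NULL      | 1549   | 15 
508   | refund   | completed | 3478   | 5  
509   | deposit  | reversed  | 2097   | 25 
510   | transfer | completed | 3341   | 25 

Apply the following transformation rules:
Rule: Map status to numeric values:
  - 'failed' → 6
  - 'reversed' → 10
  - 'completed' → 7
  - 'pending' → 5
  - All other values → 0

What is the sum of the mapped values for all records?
58

Step 1: Apply mapping to each record
Step 2: Count by status:
  'failed': 2 records × 6 = 12
  'reversed': 2 records × 10 = 20
  'completed': 3 records × 7 = 21
  'pending': 1 records × 5 = 5
Step 3: Sum all mapped values = 58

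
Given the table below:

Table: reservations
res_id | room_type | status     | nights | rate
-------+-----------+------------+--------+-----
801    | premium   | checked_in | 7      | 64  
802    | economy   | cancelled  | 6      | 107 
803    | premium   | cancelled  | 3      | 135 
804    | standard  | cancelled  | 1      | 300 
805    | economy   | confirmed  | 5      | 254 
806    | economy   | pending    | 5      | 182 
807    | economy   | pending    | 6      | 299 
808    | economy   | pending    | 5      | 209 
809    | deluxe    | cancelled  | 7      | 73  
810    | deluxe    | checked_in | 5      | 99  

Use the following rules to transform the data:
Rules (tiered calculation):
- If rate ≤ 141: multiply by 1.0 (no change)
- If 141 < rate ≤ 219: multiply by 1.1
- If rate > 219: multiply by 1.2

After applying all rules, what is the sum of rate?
1931.7

Step 1: Tier 1 (rate ≤ 141): 5 records, sum = 478 × 1.0 = 478.0
Step 2: Tier 2 (141 < rate ≤ 219): 2 records, sum = 391 × 1.1 = 430.1
Step 3: Tier 3 (rate > 219): 3 records, sum = 853 × 1.2 = 1023.6
Step 4: Final sum = 478.0 + 430.1 + 1023.6 = 1931.7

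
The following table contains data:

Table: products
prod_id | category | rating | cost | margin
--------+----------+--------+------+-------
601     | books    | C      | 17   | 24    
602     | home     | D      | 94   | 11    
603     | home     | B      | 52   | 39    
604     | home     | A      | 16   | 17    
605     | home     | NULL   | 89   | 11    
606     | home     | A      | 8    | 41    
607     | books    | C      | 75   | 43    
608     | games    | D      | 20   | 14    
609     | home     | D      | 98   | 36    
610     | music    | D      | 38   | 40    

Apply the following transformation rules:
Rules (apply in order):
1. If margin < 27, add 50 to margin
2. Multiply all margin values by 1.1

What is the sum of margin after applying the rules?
578.6

Step 1: Apply Rule 1 - Add 50 to records with margin < 27
  - 5 records affected: 77 + (5 × 50) = 327
  - Unaffected records: 199
  - Sum after Rule 1: 526
Step 2: Apply Rule 2 - Multiply all by 1.1
  - 526 × 1.1 = 578.6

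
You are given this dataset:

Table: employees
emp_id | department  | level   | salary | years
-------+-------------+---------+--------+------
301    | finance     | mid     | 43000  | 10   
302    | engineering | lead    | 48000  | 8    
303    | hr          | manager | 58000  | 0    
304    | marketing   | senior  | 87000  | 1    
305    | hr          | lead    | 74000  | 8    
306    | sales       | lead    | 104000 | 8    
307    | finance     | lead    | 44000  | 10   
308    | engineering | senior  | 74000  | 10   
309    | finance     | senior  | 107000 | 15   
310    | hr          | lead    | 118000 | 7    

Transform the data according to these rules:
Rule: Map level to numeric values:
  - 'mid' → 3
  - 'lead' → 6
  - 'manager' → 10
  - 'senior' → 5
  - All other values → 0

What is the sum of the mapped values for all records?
58

Step 1: Apply mapping to each record
Step 2: Count by status:
  'mid': 1 records × 3 = 3
  'lead': 5 records × 6 = 30
  'manager': 1 records × 10 = 10
  'senior': 3 records × 5 = 15
Step 3: Sum all mapped values = 58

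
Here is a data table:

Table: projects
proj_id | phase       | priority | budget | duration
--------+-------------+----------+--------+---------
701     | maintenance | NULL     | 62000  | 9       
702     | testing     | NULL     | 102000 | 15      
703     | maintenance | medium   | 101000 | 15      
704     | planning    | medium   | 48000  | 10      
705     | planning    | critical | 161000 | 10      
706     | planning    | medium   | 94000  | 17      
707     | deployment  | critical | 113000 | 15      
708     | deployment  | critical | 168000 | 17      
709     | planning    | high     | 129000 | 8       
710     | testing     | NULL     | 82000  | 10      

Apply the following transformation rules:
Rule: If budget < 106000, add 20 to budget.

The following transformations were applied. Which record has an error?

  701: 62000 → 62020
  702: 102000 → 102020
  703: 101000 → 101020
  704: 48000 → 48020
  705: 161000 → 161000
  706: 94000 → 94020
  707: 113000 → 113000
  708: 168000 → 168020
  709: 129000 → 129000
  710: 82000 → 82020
Record 708 has an error. The correct transformed value should be 168000, not 168020.

Step 1: Check each record against the rule
Step 2: Record 708 has budget = 168000
Step 3: Since 168000 >= 106000, the bonus should not have been applied
Step 4: Correct value = 168000, but claimed value = 168020
Conclusion: Record 708 has the error.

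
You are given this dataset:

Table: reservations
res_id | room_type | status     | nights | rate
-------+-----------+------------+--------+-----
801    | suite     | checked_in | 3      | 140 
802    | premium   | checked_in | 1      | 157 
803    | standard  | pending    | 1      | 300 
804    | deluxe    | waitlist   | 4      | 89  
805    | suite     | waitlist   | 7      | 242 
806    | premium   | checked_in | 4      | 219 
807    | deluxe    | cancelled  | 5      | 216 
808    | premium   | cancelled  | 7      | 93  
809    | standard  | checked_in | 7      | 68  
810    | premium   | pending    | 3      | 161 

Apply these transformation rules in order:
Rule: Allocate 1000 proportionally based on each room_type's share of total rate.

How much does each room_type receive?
deluxe: 181.01, premium: 373.89, standard: 218.4, suite: 226.71

Step 1: Calculate total rate = 1685
Step 2: Calculate each room_type's proportion:
  deluxe: 305/1685 = 18.10% → 181.01
  premium: 630/1685 = 37.39% → 373.89
  standard: 368/1685 = 21.84% → 218.4
  suite: 382/1685 = 22.67% → 226.71
Step 3: Verify: sum of allocations ≈ 1000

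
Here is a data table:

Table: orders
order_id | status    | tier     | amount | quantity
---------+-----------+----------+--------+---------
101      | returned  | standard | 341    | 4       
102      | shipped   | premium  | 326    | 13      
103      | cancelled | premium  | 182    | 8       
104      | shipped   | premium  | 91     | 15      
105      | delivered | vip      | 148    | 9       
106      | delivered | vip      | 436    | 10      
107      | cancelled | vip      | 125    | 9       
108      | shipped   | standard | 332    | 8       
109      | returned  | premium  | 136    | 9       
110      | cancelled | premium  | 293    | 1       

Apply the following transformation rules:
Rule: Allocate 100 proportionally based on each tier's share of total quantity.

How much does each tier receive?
premium: 53.49, standard: 13.95, vip: 32.56

Step 1: Calculate total quantity = 86
Step 2: Calculate each tier's proportion:
  premium: 46/86 = 53.49% → 53.49
  standard: 12/86 = 13.95% → 13.95
  vip: 28/86 = 32.56% → 32.56
Step 3: Verify: sum of allocations ≈ 100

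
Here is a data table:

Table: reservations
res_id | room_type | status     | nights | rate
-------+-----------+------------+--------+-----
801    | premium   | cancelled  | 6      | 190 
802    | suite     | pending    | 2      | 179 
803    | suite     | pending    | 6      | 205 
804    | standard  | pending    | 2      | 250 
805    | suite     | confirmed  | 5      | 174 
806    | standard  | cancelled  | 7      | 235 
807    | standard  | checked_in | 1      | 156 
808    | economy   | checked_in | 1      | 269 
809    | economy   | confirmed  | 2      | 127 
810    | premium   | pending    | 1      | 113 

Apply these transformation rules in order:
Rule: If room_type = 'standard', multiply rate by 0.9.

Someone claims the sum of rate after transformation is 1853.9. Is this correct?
No, the correct result is 1833.9.

Step 1: Calculate the correct sum after transformation
Step 2: Apply multiplier 0.9 to records where room_type = 'standard'
Step 3: Correct result = 1833.9
Step 4: Claimed result = 1853.9
Step 5: 1833.9 ≠ 1853.9
Conclusion: The claimed result is incorrect. The correct answer is 1833.9.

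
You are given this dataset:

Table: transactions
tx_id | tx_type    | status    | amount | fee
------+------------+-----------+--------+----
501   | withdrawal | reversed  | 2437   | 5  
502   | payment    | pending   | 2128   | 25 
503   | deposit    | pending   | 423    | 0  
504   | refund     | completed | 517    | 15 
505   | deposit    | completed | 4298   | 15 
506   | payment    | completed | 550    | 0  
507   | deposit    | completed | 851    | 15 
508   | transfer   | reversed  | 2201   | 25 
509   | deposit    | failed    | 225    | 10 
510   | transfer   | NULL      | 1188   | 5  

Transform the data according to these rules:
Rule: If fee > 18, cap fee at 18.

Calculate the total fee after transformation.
101

Step 1: 2 records have fee > 18
Step 2: These records originally summed to 50
Step 3: After capping: 2 × 18 = 36
Step 4: Unaffected records sum: 65
Step 5: Final sum = 36 + 65 = 101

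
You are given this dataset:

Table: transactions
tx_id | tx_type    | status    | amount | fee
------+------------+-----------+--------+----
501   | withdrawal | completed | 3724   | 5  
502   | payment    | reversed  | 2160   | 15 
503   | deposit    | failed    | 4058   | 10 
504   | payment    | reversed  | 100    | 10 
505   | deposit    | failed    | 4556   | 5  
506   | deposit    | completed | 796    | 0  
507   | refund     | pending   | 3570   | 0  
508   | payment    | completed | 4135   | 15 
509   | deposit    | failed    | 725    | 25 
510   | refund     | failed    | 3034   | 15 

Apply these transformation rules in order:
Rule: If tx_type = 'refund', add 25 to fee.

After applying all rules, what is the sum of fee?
150

Step 1: Count records where tx_type = 'refund': 2
Step 2: Total bonus added: 2 × 25 = 50
Step 3: Original sum of fee: 100
Step 4: Final sum = 100 + 50 = 150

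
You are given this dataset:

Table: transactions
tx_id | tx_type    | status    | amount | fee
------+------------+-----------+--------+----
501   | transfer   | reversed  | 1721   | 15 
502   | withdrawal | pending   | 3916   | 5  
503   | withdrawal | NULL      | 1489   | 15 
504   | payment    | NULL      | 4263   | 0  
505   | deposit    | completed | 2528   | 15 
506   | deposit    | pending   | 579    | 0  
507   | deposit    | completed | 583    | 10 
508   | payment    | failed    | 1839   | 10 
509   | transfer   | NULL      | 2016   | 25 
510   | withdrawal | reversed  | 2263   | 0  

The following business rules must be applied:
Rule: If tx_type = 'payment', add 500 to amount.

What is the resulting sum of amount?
22197

Step 1: Count records where tx_type = 'payment': 2
Step 2: Total bonus added: 2 × 500 = 1000
Step 3: Original sum of amount: 21197
Step 4: Final sum = 21197 + 1000 = 22197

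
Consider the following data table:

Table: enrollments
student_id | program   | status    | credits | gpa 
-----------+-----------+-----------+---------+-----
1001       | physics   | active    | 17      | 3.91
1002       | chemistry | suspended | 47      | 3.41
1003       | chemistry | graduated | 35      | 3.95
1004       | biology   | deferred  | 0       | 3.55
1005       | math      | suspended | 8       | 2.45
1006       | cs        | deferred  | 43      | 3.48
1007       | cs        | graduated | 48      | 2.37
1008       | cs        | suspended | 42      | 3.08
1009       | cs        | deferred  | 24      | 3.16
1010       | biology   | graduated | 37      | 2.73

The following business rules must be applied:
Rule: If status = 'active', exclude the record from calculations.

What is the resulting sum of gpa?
28.18

Step 1: Identify records where status = 'active'
Step 2: The excluded records sum to 3.91
Step 3: Original total gpa = 32.09
Step 4: Remaining total = 32.09 - 3.91 = 28.18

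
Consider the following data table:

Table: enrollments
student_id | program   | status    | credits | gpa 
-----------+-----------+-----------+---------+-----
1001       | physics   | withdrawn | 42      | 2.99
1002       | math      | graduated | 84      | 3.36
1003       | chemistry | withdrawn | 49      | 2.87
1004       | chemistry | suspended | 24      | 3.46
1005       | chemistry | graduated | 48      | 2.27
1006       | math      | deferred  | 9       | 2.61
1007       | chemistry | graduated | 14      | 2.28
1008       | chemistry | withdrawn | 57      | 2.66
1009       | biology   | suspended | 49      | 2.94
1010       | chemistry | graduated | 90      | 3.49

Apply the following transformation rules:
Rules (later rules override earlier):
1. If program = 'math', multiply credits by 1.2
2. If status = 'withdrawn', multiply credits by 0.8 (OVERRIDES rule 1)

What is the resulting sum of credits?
455.0

Step 1: Rule 2 takes priority for records with status = 'withdrawn'
  - 3 records: 148 × 0.8 = 118.4
Step 2: Rule 1 applies to remaining records with program = 'math'
  - 2 records: 93 × 1.2 = 111.6
Step 3: Other records unchanged: 225
Step 4: Final sum = 118.4 + 111.6 + 225 = 455.0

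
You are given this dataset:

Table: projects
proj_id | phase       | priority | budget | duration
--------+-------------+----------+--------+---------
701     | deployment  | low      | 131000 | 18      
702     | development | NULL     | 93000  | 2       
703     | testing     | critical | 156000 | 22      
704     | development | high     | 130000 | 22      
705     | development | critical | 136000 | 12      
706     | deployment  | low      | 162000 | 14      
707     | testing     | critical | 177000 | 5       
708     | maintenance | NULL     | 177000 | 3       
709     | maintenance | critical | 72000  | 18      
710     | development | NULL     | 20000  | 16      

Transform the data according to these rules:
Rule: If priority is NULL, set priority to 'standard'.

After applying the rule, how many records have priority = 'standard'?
3

Step 1: Count records where priority IS NULL
Step 2: Found 3 records with NULL priority
Step 3: These records will have priority set to 'standard'
Step 4: Records already having priority = 'standard': 0
Step 5: Answer: 3 + 0 = 3 records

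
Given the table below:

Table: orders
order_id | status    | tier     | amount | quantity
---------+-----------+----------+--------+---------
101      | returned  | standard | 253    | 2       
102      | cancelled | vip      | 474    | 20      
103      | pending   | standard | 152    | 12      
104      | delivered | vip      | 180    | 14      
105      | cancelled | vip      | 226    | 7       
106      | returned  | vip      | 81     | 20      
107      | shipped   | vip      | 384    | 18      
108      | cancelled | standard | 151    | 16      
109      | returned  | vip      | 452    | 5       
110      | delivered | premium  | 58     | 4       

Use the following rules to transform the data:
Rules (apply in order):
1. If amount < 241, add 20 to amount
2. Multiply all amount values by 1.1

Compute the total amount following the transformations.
2784.1

Step 1: Apply Rule 1 - Add 20 to records with amount < 241
  - 6 records affected: 848 + (6 × 20) = 968
  - Unaffected records: 1563
  - Sum after Rule 1: 2531
Step 2: Apply Rule 2 - Multiply all by 1.1
  - 2531 × 1.1 = 2784.1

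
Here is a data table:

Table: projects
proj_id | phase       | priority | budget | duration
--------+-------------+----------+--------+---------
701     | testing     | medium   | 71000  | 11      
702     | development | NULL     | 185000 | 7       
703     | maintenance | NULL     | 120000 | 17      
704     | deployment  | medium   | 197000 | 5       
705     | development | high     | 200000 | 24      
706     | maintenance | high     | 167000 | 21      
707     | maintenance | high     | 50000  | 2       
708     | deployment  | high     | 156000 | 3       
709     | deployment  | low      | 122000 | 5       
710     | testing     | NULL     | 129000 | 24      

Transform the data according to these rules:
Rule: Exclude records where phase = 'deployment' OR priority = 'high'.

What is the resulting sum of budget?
505000

Step 1: Find records where phase = 'deployment' OR priority = 'high'
Step 2: 6 records match, summing to 892000
Step 3: Original sum: 1397000
Step 4: Remaining sum = 1397000 - 892000 = 505000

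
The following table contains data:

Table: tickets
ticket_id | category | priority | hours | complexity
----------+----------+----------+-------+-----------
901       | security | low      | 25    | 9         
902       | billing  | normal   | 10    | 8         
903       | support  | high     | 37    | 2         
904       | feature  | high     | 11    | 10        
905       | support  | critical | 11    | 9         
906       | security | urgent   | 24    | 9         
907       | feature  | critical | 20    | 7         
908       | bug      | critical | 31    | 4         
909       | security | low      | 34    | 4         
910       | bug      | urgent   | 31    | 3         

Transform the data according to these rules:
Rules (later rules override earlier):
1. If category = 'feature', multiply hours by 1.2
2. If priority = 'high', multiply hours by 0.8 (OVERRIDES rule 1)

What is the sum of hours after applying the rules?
228.4

Step 1: Rule 2 takes priority for records with priority = 'high'
  - 2 records: 48 × 0.8 = 38.4
Step 2: Rule 1 applies to remaining records with category = 'feature'
  - 1 records: 20 × 1.2 = 24.0
Step 3: Other records unchanged: 166
Step 4: Final sum = 38.4 + 24.0 + 166 = 228.4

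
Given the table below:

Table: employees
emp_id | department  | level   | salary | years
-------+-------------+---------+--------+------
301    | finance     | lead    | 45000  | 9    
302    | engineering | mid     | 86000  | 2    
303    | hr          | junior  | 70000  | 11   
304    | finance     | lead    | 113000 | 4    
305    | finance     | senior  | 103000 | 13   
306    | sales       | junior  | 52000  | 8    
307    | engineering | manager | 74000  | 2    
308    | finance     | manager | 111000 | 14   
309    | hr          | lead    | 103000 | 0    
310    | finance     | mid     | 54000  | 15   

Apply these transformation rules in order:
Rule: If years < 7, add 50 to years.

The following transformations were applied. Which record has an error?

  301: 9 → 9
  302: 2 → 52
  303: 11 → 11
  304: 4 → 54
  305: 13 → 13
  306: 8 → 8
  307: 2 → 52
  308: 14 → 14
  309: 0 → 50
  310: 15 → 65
Record 310 has an error. The correct transformed value should be 15, not 65.

Step 1: Check each record against the rule
Step 2: Record 310 has years = 15
Step 3: Since 15 >= 7, the bonus should not have been applied
Step 4: Correct value = 15, but claimed value = 65
Conclusion: Record 310 has the error.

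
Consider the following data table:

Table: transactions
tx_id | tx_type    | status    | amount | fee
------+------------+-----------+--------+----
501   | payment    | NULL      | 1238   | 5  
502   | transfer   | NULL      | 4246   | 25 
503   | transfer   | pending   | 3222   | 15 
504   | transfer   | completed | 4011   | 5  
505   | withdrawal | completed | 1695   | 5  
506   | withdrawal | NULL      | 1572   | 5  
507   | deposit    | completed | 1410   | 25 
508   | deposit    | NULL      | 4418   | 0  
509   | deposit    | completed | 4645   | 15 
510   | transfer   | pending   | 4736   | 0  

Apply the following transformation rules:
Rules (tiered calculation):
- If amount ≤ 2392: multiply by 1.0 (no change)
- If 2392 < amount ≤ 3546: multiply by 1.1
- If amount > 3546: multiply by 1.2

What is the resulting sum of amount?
35926.4

Step 1: Tier 1 (amount ≤ 2392): 4 records, sum = 5915 × 1.0 = 5915.0
Step 2: Tier 2 (2392 < amount ≤ 3546): 1 records, sum = 3222 × 1.1 = 3544.2
Step 3: Tier 3 (amount > 3546): 5 records, sum = 22056 × 1.2 = 26467.2
Step 4: Final sum = 5915.0 + 3544.2 + 26467.2 = 35926.4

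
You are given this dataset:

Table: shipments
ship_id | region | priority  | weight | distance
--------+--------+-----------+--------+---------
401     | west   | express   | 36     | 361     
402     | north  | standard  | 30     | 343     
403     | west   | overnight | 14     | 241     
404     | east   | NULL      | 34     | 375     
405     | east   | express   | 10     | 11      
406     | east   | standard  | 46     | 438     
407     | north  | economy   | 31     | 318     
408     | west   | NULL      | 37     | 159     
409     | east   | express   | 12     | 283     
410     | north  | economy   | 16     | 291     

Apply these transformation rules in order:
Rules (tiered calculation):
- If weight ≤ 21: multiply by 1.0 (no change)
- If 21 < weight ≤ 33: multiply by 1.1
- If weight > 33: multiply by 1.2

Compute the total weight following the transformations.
302.7

Step 1: Tier 1 (weight ≤ 21): 4 records, sum = 52 × 1.0 = 52.0
Step 2: Tier 2 (21 < weight ≤ 33): 2 records, sum = 61 × 1.1 = 67.1
Step 3: Tier 3 (weight > 33): 4 records, sum = 153 × 1.2 = 183.6
Step 4: Final sum = 52.0 + 67.1 + 183.6 = 302.7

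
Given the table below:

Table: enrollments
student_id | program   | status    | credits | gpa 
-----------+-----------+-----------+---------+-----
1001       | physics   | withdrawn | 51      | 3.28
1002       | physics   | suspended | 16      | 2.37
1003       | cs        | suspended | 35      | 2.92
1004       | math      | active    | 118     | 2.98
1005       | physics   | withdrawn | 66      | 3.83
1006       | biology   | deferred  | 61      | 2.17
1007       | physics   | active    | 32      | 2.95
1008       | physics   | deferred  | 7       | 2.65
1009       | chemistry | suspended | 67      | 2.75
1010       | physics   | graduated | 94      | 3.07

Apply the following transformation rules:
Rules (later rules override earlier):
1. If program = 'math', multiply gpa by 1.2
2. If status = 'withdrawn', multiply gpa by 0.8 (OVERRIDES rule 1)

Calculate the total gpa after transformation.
28.14

Step 1: Rule 2 takes priority for records with status = 'withdrawn'
  - 2 records: 7.11 × 0.8 = 5.69
Step 2: Rule 1 applies to remaining records with program = 'math'
  - 1 records: 2.98 × 1.2 = 3.58
Step 3: Other records unchanged: 18.88
Step 4: Final sum = 5.69 + 3.58 + 18.88 = 28.14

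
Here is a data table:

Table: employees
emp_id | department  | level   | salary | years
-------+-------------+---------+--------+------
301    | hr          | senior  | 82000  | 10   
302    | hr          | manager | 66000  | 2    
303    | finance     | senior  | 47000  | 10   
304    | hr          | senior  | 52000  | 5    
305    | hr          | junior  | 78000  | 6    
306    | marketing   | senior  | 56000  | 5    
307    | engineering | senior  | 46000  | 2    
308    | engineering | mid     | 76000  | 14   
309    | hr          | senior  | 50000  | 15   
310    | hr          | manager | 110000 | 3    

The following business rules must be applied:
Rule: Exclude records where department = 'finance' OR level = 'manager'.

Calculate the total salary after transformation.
440000

Step 1: Find records where department = 'finance' OR level = 'manager'
Step 2: 3 records match, summing to 223000
Step 3: Original sum: 663000
Step 4: Remaining sum = 663000 - 223000 = 440000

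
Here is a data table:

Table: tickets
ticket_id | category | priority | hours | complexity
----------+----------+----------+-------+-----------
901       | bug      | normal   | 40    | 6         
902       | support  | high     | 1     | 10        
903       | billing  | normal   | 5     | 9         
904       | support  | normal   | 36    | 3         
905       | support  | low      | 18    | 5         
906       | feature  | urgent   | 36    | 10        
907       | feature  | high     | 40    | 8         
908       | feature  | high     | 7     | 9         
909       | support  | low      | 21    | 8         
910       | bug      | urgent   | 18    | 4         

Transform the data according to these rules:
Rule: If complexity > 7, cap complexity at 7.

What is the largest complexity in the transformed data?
7

Step 1: Original maximum complexity = 10
Step 2: Apply cap at 7
Step 3: 6 records had complexity > 7 and were capped
Step 4: Maximum after transformation = 7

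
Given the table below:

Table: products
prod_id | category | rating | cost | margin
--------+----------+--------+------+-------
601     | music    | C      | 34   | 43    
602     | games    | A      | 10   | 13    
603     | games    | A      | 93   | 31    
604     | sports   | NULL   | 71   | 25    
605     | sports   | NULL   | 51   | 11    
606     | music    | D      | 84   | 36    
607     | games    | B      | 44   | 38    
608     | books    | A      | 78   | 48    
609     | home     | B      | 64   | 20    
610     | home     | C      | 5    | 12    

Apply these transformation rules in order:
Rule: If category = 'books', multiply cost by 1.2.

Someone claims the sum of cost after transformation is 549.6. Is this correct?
Yes, the result is correct.

Step 1: Calculate the correct sum after transformation
Step 2: Apply multiplier 1.2 to records where category = 'books'
Step 3: Correct result = 549.6
Step 4: Claimed result = 549.6
Step 5: 549.6 = 549.6 ✓
Conclusion: The claimed result is correct.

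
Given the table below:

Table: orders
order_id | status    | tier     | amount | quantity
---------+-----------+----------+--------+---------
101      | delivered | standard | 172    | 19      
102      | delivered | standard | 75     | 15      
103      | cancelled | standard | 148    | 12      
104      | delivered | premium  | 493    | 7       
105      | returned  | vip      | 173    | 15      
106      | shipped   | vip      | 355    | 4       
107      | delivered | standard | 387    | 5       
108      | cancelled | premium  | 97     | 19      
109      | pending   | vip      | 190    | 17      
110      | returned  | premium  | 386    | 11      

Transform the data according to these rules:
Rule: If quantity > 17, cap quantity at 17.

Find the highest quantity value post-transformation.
17

Step 1: Original maximum quantity = 19
Step 2: Apply cap at 17
Step 3: 2 records had quantity > 17 and were capped
Step 4: Maximum after transformation = 17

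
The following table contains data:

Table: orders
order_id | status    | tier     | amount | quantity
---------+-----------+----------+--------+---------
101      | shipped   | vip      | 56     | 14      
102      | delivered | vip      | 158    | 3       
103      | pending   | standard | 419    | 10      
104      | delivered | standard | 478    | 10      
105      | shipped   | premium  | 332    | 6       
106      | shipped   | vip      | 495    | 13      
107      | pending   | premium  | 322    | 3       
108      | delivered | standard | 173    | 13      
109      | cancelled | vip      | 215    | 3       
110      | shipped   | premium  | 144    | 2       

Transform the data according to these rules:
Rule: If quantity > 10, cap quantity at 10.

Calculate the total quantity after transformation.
67

Step 1: 3 records have quantity > 10
Step 2: These records originally summed to 40
Step 3: After capping: 3 × 10 = 30
Step 4: Unaffected records sum: 37
Step 5: Final sum = 30 + 37 = 67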